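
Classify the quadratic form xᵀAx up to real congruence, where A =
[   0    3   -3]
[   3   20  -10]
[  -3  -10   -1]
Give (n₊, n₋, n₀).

Answer: (1, 2, 0)

Derivation:
step 0: pivot 20 → sign +
step 1: pivot -9/20 → sign −
step 2: pivot -1 → sign −
signature = (1, 2, 0)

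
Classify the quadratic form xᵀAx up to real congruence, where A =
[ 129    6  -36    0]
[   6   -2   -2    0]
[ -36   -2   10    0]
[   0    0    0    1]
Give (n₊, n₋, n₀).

step 0: pivot 129 → sign +
step 1: pivot -98/43 → sign −
step 2: pivot 1 → sign +
step 3: row/col 3 already zero → sign 0
signature = (2, 1, 1)

Answer: (2, 1, 1)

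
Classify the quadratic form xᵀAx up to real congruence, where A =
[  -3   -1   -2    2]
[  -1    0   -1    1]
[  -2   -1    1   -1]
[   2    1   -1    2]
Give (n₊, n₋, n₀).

Answer: (3, 1, 0)

Derivation:
step 0: pivot -3 → sign −
step 1: pivot 1/3 → sign +
step 2: pivot 2 → sign +
step 3: pivot 1 → sign +
signature = (3, 1, 0)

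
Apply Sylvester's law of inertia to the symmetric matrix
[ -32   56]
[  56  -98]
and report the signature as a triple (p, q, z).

step 0: pivot -32 → sign −
step 1: row/col 1 already zero → sign 0
signature = (0, 1, 1)

Answer: (0, 1, 1)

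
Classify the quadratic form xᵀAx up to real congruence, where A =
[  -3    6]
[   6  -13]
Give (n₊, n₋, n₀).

step 0: pivot -3 → sign −
step 1: pivot -1 → sign −
signature = (0, 2, 0)

Answer: (0, 2, 0)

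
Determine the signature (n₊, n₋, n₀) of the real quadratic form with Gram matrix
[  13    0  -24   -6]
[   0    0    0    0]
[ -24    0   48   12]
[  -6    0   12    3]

step 0: pivot 13 → sign +
step 1: pivot 48/13 → sign +
step 2: row/col 2 already zero → sign 0
step 3: row/col 3 already zero → sign 0
signature = (2, 0, 2)

Answer: (2, 0, 2)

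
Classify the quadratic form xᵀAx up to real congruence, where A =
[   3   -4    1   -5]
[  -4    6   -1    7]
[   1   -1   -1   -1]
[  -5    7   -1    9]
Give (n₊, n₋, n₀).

Answer: (3, 1, 0)

Derivation:
step 0: pivot 3 → sign +
step 1: pivot 2/3 → sign +
step 2: pivot -3/2 → sign −
step 3: pivot 2/3 → sign +
signature = (3, 1, 0)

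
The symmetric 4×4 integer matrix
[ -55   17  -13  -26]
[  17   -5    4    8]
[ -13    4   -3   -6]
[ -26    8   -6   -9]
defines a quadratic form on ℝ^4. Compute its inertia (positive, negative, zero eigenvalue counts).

step 0: pivot -55 → sign −
step 1: pivot 14/55 → sign +
step 2: pivot 1/14 → sign +
step 3: pivot 3 → sign +
signature = (3, 1, 0)

Answer: (3, 1, 0)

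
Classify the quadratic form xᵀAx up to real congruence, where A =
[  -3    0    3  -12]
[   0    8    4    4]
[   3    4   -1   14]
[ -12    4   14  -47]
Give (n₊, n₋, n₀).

Answer: (1, 2, 1)

Derivation:
step 0: pivot -3 → sign −
step 1: pivot 8 → sign +
step 2: pivot -1 → sign −
step 3: row/col 3 already zero → sign 0
signature = (1, 2, 1)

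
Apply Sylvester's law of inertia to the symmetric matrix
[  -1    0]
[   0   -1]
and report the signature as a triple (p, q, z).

step 0: pivot -1 → sign −
step 1: pivot -1 → sign −
signature = (0, 2, 0)

Answer: (0, 2, 0)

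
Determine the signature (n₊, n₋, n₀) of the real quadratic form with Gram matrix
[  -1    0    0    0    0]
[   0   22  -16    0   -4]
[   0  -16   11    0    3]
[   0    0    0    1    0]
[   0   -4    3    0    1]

Answer: (3, 2, 0)

Derivation:
step 0: pivot -1 → sign −
step 1: pivot 22 → sign +
step 2: pivot -7/11 → sign −
step 3: pivot 1 → sign +
step 4: pivot 2/7 → sign +
signature = (3, 2, 0)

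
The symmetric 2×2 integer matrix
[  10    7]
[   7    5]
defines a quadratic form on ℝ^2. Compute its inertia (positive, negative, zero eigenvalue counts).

step 0: pivot 10 → sign +
step 1: pivot 1/10 → sign +
signature = (2, 0, 0)

Answer: (2, 0, 0)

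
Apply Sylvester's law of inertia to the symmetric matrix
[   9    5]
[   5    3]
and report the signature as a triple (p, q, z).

Answer: (2, 0, 0)

Derivation:
step 0: pivot 9 → sign +
step 1: pivot 2/9 → sign +
signature = (2, 0, 0)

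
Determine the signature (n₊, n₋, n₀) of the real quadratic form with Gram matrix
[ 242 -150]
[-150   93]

Answer: (2, 0, 0)

Derivation:
step 0: pivot 242 → sign +
step 1: pivot 3/121 → sign +
signature = (2, 0, 0)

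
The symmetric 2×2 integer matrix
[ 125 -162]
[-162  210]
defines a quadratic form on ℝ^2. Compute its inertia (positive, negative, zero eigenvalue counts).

step 0: pivot 125 → sign +
step 1: pivot 6/125 → sign +
signature = (2, 0, 0)

Answer: (2, 0, 0)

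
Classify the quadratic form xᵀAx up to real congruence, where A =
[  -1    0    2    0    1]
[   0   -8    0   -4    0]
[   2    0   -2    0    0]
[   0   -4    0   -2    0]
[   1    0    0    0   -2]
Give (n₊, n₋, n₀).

step 0: pivot -1 → sign −
step 1: pivot -8 → sign −
step 2: pivot 2 → sign +
step 3: pivot -3 → sign −
step 4: row/col 4 already zero → sign 0
signature = (1, 3, 1)

Answer: (1, 3, 1)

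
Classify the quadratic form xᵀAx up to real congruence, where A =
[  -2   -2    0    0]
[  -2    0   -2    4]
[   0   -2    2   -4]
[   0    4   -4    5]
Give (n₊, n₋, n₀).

step 0: pivot -2 → sign −
step 1: pivot 2 → sign +
step 2: pivot -3 → sign −
step 3: row/col 3 already zero → sign 0
signature = (1, 2, 1)

Answer: (1, 2, 1)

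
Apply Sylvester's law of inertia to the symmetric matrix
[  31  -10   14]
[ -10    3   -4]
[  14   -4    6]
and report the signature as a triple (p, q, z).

step 0: pivot 31 → sign +
step 1: pivot -7/31 → sign −
step 2: pivot 6/7 → sign +
signature = (2, 1, 0)

Answer: (2, 1, 0)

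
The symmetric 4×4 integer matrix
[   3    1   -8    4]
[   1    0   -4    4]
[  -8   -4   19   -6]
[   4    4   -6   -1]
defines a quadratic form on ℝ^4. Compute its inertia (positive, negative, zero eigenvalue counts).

step 0: pivot 3 → sign +
step 1: pivot -1/3 → sign −
step 2: pivot 3 → sign +
step 3: pivot 3 → sign +
signature = (3, 1, 0)

Answer: (3, 1, 0)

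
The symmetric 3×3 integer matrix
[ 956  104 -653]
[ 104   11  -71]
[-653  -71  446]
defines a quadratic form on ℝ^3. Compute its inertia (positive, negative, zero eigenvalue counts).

Answer: (1, 2, 0)

Derivation:
step 0: pivot 956 → sign +
step 1: pivot -75/239 → sign −
step 2: pivot -3/100 → sign −
signature = (1, 2, 0)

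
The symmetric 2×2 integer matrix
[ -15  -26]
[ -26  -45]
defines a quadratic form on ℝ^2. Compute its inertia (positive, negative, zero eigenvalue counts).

step 0: pivot -15 → sign −
step 1: pivot 1/15 → sign +
signature = (1, 1, 0)

Answer: (1, 1, 0)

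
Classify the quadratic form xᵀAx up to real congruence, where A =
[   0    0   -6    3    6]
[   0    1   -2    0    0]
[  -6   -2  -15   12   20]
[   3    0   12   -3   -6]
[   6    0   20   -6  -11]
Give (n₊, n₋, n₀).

Answer: (4, 1, 0)

Derivation:
step 0: pivot 1 → sign +
step 1: pivot -19 → sign −
step 2: pivot 36/19 → sign +
step 3: pivot 17/4 → sign +
step 4: pivot 1/17 → sign +
signature = (4, 1, 0)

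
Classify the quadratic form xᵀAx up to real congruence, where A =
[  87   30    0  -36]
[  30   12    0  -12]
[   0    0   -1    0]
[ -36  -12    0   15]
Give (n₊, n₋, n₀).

Answer: (2, 1, 1)

Derivation:
step 0: pivot 87 → sign +
step 1: pivot 48/29 → sign +
step 2: pivot -1 → sign −
step 3: row/col 3 already zero → sign 0
signature = (2, 1, 1)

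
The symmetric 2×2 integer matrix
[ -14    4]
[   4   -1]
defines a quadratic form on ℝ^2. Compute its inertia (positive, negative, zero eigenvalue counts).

step 0: pivot -14 → sign −
step 1: pivot 1/7 → sign +
signature = (1, 1, 0)

Answer: (1, 1, 0)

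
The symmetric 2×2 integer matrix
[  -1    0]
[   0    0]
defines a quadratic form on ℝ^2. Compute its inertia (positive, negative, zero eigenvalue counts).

Answer: (0, 1, 1)

Derivation:
step 0: pivot -1 → sign −
step 1: row/col 1 already zero → sign 0
signature = (0, 1, 1)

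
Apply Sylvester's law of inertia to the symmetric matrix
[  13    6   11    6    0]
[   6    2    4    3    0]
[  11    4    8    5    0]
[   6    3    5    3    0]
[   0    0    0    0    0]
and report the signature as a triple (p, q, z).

step 0: pivot 13 → sign +
step 1: pivot -10/13 → sign −
step 2: pivot 1/5 → sign +
step 3: pivot -1/2 → sign −
step 4: row/col 4 already zero → sign 0
signature = (2, 2, 1)

Answer: (2, 2, 1)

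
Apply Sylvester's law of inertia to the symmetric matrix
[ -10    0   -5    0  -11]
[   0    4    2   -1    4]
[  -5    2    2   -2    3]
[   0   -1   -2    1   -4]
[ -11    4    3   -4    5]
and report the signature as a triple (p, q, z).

step 0: pivot -10 → sign −
step 1: pivot 4 → sign +
step 2: pivot 7/2 → sign +
step 3: pivot 3/28 → sign +
step 4: pivot 3/5 → sign +
signature = (4, 1, 0)

Answer: (4, 1, 0)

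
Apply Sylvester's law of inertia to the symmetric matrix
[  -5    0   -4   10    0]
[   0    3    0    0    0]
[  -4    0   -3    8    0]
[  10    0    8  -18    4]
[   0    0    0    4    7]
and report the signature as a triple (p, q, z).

step 0: pivot -5 → sign −
step 1: pivot 3 → sign +
step 2: pivot 1/5 → sign +
step 3: pivot 2 → sign +
step 4: pivot -1 → sign −
signature = (3, 2, 0)

Answer: (3, 2, 0)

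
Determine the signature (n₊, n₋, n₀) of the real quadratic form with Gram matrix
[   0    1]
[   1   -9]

Answer: (1, 1, 0)

Derivation:
step 0: pivot -9 → sign −
step 1: pivot 1/9 → sign +
signature = (1, 1, 0)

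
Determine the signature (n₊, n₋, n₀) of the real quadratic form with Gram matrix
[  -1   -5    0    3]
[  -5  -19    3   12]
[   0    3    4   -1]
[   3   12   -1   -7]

Answer: (3, 1, 0)

Derivation:
step 0: pivot -1 → sign −
step 1: pivot 6 → sign +
step 2: pivot 5/2 → sign +
step 3: pivot 2/5 → sign +
signature = (3, 1, 0)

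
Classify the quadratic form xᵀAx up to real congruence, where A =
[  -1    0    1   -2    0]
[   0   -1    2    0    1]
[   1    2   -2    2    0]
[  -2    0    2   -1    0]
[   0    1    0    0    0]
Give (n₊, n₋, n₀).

step 0: pivot -1 → sign −
step 1: pivot -1 → sign −
step 2: pivot 3 → sign +
step 3: pivot 3 → sign +
step 4: pivot -1/3 → sign −
signature = (2, 3, 0)

Answer: (2, 3, 0)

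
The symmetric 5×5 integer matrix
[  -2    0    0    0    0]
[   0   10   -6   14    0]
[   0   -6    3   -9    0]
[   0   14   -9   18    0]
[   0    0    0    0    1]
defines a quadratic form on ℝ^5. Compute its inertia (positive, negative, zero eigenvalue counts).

step 0: pivot -2 → sign −
step 1: pivot 10 → sign +
step 2: pivot -3/5 → sign −
step 3: pivot -1 → sign −
step 4: pivot 1 → sign +
signature = (2, 3, 0)

Answer: (2, 3, 0)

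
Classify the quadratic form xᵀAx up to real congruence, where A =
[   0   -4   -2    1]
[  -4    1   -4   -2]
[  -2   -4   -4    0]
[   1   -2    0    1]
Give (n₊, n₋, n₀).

Answer: (2, 1, 1)

Derivation:
step 0: pivot 1 → sign +
step 1: pivot -16 → sign −
step 2: pivot 1/4 → sign +
step 3: row/col 3 already zero → sign 0
signature = (2, 1, 1)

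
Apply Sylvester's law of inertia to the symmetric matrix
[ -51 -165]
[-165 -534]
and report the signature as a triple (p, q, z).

Answer: (0, 2, 0)

Derivation:
step 0: pivot -51 → sign −
step 1: pivot -3/17 → sign −
signature = (0, 2, 0)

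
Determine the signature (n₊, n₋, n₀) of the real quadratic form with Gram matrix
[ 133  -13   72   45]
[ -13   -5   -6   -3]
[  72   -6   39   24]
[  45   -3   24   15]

Answer: (2, 1, 1)

Derivation:
step 0: pivot 133 → sign +
step 1: pivot -834/133 → sign −
step 2: pivot 27/139 → sign +
step 3: row/col 3 already zero → sign 0
signature = (2, 1, 1)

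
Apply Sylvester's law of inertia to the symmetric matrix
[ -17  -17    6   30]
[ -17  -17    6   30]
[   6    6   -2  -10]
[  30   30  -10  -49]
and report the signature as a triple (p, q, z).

step 0: pivot -17 → sign −
step 1: pivot 2/17 → sign +
step 2: pivot 1 → sign +
step 3: row/col 3 already zero → sign 0
signature = (2, 1, 1)

Answer: (2, 1, 1)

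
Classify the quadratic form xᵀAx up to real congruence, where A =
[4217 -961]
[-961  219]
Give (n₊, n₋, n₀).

Answer: (2, 0, 0)

Derivation:
step 0: pivot 4217 → sign +
step 1: pivot 2/4217 → sign +
signature = (2, 0, 0)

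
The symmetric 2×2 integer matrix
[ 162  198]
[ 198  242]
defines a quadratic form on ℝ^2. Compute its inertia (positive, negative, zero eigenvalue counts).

step 0: pivot 162 → sign +
step 1: row/col 1 already zero → sign 0
signature = (1, 0, 1)

Answer: (1, 0, 1)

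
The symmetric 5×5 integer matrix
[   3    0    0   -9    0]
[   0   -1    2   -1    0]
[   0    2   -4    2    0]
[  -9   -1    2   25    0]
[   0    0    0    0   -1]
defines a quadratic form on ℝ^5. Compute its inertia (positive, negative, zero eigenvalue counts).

Answer: (1, 3, 1)

Derivation:
step 0: pivot 3 → sign +
step 1: pivot -1 → sign −
step 2: pivot -1 → sign −
step 3: pivot -1 → sign −
step 4: row/col 4 already zero → sign 0
signature = (1, 3, 1)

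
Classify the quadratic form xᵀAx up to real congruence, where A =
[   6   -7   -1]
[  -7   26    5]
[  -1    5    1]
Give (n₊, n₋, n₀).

Answer: (3, 0, 0)

Derivation:
step 0: pivot 6 → sign +
step 1: pivot 107/6 → sign +
step 2: pivot 1/107 → sign +
signature = (3, 0, 0)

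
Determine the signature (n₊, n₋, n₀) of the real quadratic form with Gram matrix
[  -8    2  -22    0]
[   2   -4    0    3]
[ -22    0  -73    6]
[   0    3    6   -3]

Answer: (0, 3, 1)

Derivation:
step 0: pivot -8 → sign −
step 1: pivot -7/2 → sign −
step 2: pivot -27/7 → sign −
step 3: row/col 3 already zero → sign 0
signature = (0, 3, 1)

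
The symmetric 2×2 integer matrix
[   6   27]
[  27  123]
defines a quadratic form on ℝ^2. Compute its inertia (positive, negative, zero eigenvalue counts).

step 0: pivot 6 → sign +
step 1: pivot 3/2 → sign +
signature = (2, 0, 0)

Answer: (2, 0, 0)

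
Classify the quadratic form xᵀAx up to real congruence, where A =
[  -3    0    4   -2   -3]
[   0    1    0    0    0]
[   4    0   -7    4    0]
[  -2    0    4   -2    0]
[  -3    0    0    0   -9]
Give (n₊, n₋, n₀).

step 0: pivot -3 → sign −
step 1: pivot 1 → sign +
step 2: pivot -5/3 → sign −
step 3: pivot 2/5 → sign +
step 4: row/col 4 already zero → sign 0
signature = (2, 2, 1)

Answer: (2, 2, 1)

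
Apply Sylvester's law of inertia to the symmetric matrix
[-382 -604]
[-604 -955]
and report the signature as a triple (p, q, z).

step 0: pivot -382 → sign −
step 1: pivot 3/191 → sign +
signature = (1, 1, 0)

Answer: (1, 1, 0)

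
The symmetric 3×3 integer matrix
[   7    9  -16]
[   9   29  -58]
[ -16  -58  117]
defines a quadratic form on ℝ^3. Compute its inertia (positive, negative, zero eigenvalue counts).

step 0: pivot 7 → sign +
step 1: pivot 122/7 → sign +
step 2: pivot 3/61 → sign +
signature = (3, 0, 0)

Answer: (3, 0, 0)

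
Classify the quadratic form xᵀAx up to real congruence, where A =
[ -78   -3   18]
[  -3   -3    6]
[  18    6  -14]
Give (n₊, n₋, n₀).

Answer: (0, 3, 0)

Derivation:
step 0: pivot -78 → sign −
step 1: pivot -75/26 → sign −
step 2: pivot -2/25 → sign −
signature = (0, 3, 0)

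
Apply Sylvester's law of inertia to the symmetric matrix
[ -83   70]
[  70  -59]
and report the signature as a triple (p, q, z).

Answer: (1, 1, 0)

Derivation:
step 0: pivot -83 → sign −
step 1: pivot 3/83 → sign +
signature = (1, 1, 0)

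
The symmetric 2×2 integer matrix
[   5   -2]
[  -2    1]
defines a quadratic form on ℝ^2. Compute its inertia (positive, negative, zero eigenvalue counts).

step 0: pivot 5 → sign +
step 1: pivot 1/5 → sign +
signature = (2, 0, 0)

Answer: (2, 0, 0)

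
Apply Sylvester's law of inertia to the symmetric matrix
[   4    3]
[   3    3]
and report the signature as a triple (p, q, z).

Answer: (2, 0, 0)

Derivation:
step 0: pivot 4 → sign +
step 1: pivot 3/4 → sign +
signature = (2, 0, 0)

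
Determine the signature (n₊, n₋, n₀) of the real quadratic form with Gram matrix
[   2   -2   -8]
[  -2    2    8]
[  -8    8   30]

step 0: pivot 2 → sign +
step 1: pivot -2 → sign −
step 2: row/col 2 already zero → sign 0
signature = (1, 1, 1)

Answer: (1, 1, 1)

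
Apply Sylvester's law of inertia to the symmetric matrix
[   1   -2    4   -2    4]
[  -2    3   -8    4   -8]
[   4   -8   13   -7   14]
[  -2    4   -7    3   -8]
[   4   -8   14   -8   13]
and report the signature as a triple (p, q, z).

step 0: pivot 1 → sign +
step 1: pivot -1 → sign −
step 2: pivot -3 → sign −
step 3: pivot -2/3 → sign −
step 4: pivot -1 → sign −
signature = (1, 4, 0)

Answer: (1, 4, 0)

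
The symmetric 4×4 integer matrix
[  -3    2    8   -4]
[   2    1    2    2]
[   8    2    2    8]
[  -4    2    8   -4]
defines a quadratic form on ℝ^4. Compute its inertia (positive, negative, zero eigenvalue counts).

Answer: (2, 1, 1)

Derivation:
step 0: pivot -3 → sign −
step 1: pivot 7/3 → sign +
step 2: pivot 2/7 → sign +
step 3: row/col 3 already zero → sign 0
signature = (2, 1, 1)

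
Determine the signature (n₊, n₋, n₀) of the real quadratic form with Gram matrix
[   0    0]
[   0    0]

step 0: row/col 0 already zero → sign 0
step 1: row/col 1 already zero → sign 0
signature = (0, 0, 2)

Answer: (0, 0, 2)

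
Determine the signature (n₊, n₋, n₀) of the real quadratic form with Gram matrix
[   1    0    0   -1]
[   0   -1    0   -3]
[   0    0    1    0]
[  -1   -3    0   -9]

step 0: pivot 1 → sign +
step 1: pivot -1 → sign −
step 2: pivot 1 → sign +
step 3: pivot -1 → sign −
signature = (2, 2, 0)

Answer: (2, 2, 0)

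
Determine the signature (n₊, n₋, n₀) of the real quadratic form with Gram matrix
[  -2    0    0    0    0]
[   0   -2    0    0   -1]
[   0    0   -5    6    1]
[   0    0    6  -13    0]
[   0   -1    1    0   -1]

Answer: (0, 5, 0)

Derivation:
step 0: pivot -2 → sign −
step 1: pivot -2 → sign −
step 2: pivot -5 → sign −
step 3: pivot -29/5 → sign −
step 4: pivot -3/58 → sign −
signature = (0, 5, 0)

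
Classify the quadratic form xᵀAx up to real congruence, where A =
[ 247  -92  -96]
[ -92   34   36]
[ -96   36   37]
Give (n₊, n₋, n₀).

step 0: pivot 247 → sign +
step 1: pivot -66/247 → sign −
step 2: pivot -1/11 → sign −
signature = (1, 2, 0)

Answer: (1, 2, 0)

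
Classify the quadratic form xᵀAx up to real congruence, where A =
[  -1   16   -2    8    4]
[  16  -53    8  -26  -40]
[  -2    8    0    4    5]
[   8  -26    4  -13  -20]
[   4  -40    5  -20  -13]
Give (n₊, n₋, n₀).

Answer: (3, 2, 0)

Derivation:
step 0: pivot -1 → sign −
step 1: pivot 203 → sign +
step 2: pivot 236/203 → sign +
step 3: pivot -15/59 → sign −
step 4: pivot 3/20 → sign +
signature = (3, 2, 0)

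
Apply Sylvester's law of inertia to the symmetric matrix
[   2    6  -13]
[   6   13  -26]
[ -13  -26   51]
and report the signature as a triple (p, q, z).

step 0: pivot 2 → sign +
step 1: pivot -5 → sign −
step 2: pivot 3/10 → sign +
signature = (2, 1, 0)

Answer: (2, 1, 0)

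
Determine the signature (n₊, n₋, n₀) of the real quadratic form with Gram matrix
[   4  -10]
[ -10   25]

step 0: pivot 4 → sign +
step 1: row/col 1 already zero → sign 0
signature = (1, 0, 1)

Answer: (1, 0, 1)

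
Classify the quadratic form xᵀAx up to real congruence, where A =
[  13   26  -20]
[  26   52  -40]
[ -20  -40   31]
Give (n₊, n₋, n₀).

step 0: pivot 13 → sign +
step 1: pivot 3/13 → sign +
step 2: row/col 2 already zero → sign 0
signature = (2, 0, 1)

Answer: (2, 0, 1)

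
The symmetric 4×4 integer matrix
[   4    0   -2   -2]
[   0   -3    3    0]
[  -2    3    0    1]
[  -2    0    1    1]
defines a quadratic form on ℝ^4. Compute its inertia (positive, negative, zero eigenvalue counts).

step 0: pivot 4 → sign +
step 1: pivot -3 → sign −
step 2: pivot 2 → sign +
step 3: row/col 3 already zero → sign 0
signature = (2, 1, 1)

Answer: (2, 1, 1)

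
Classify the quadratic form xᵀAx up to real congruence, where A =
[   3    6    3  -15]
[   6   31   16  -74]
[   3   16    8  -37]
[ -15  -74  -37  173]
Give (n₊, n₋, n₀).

step 0: pivot 3 → sign +
step 1: pivot 19 → sign +
step 2: pivot -5/19 → sign −
step 3: pivot 6/5 → sign +
signature = (3, 1, 0)

Answer: (3, 1, 0)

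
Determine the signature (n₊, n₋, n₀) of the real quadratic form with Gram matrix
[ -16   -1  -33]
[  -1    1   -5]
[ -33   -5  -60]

Answer: (1, 2, 0)

Derivation:
step 0: pivot -16 → sign −
step 1: pivot 17/16 → sign +
step 2: pivot -1/17 → sign −
signature = (1, 2, 0)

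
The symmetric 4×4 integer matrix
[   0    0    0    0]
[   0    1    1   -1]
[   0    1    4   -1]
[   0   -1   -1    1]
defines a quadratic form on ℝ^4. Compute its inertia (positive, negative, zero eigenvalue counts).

Answer: (2, 0, 2)

Derivation:
step 0: pivot 1 → sign +
step 1: pivot 3 → sign +
step 2: row/col 2 already zero → sign 0
step 3: row/col 3 already zero → sign 0
signature = (2, 0, 2)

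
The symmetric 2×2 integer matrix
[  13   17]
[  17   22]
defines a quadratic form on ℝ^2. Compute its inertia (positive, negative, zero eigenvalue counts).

Answer: (1, 1, 0)

Derivation:
step 0: pivot 13 → sign +
step 1: pivot -3/13 → sign −
signature = (1, 1, 0)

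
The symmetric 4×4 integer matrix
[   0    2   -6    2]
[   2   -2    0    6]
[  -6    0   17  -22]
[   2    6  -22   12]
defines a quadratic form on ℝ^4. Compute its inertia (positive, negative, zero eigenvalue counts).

Answer: (2, 2, 0)

Derivation:
step 0: pivot -2 → sign −
step 1: pivot 2 → sign +
step 2: pivot -1 → sign −
step 3: pivot 2 → sign +
signature = (2, 2, 0)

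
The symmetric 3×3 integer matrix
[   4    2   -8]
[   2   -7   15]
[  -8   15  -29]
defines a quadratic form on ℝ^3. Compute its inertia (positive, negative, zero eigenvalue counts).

step 0: pivot 4 → sign +
step 1: pivot -8 → sign −
step 2: pivot 1/8 → sign +
signature = (2, 1, 0)

Answer: (2, 1, 0)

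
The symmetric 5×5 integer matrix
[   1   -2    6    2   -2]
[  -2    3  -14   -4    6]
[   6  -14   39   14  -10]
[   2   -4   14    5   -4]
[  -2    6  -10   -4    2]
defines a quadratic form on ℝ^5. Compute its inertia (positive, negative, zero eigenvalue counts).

Answer: (4, 1, 0)

Derivation:
step 0: pivot 1 → sign +
step 1: pivot -1 → sign −
step 2: pivot 7 → sign +
step 3: pivot 3/7 → sign +
step 4: pivot 2/3 → sign +
signature = (4, 1, 0)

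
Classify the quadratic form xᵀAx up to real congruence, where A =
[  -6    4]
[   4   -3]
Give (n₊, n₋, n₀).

Answer: (0, 2, 0)

Derivation:
step 0: pivot -6 → sign −
step 1: pivot -1/3 → sign −
signature = (0, 2, 0)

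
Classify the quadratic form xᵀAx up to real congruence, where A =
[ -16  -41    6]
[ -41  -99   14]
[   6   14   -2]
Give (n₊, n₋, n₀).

Answer: (1, 2, 0)

Derivation:
step 0: pivot -16 → sign −
step 1: pivot 97/16 → sign +
step 2: pivot -6/97 → sign −
signature = (1, 2, 0)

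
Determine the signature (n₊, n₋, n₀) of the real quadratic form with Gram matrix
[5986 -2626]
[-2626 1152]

Answer: (1, 1, 0)

Derivation:
step 0: pivot 5986 → sign +
step 1: pivot -2/2993 → sign −
signature = (1, 1, 0)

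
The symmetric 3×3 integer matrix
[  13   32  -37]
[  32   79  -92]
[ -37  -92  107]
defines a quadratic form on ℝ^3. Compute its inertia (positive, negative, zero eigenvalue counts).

Answer: (2, 1, 0)

Derivation:
step 0: pivot 13 → sign +
step 1: pivot 3/13 → sign +
step 2: pivot -2 → sign −
signature = (2, 1, 0)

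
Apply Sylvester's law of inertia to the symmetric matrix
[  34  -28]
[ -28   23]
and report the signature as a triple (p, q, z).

Answer: (1, 1, 0)

Derivation:
step 0: pivot 34 → sign +
step 1: pivot -1/17 → sign −
signature = (1, 1, 0)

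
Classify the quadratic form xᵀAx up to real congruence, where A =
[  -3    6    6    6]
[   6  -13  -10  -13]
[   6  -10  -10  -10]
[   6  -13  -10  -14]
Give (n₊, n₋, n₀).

step 0: pivot -3 → sign −
step 1: pivot -1 → sign −
step 2: pivot 6 → sign +
step 3: pivot -1 → sign −
signature = (1, 3, 0)

Answer: (1, 3, 0)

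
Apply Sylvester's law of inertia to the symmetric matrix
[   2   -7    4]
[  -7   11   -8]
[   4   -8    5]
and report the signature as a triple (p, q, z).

Answer: (1, 2, 0)

Derivation:
step 0: pivot 2 → sign +
step 1: pivot -27/2 → sign −
step 2: pivot -1/3 → sign −
signature = (1, 2, 0)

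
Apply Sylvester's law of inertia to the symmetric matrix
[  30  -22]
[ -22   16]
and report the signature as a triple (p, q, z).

Answer: (1, 1, 0)

Derivation:
step 0: pivot 30 → sign +
step 1: pivot -2/15 → sign −
signature = (1, 1, 0)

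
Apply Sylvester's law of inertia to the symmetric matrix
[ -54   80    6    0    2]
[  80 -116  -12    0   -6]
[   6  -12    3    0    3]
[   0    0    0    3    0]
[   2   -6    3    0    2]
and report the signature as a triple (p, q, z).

step 0: pivot -54 → sign −
step 1: pivot 68/27 → sign +
step 2: pivot -3/17 → sign −
step 3: pivot 3 → sign +
step 4: row/col 4 already zero → sign 0
signature = (2, 2, 1)

Answer: (2, 2, 1)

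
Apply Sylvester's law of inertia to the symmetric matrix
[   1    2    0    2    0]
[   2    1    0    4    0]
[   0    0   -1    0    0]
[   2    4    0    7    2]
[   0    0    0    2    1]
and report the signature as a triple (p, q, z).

Answer: (2, 3, 0)

Derivation:
step 0: pivot 1 → sign +
step 1: pivot -3 → sign −
step 2: pivot -1 → sign −
step 3: pivot 3 → sign +
step 4: pivot -1/3 → sign −
signature = (2, 3, 0)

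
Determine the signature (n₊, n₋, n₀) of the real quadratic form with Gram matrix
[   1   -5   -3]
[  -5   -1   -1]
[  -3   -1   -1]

step 0: pivot 1 → sign +
step 1: pivot -26 → sign −
step 2: pivot -2/13 → sign −
signature = (1, 2, 0)

Answer: (1, 2, 0)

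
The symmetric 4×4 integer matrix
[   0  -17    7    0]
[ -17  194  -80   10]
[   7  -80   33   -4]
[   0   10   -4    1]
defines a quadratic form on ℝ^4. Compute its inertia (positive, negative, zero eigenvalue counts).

Answer: (2, 2, 0)

Derivation:
step 0: pivot 194 → sign +
step 1: pivot -289/194 → sign −
step 2: pivot 3/289 → sign +
step 3: pivot -1/3 → sign −
signature = (2, 2, 0)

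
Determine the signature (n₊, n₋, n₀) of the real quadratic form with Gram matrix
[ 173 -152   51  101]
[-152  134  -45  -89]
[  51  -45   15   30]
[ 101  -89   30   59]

step 0: pivot 173 → sign +
step 1: pivot 78/173 → sign +
step 2: pivot -3/26 → sign −
step 3: row/col 3 already zero → sign 0
signature = (2, 1, 1)

Answer: (2, 1, 1)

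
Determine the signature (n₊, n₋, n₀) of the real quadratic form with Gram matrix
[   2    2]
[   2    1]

step 0: pivot 2 → sign +
step 1: pivot -1 → sign −
signature = (1, 1, 0)

Answer: (1, 1, 0)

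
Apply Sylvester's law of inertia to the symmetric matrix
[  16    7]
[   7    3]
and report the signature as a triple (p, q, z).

Answer: (1, 1, 0)

Derivation:
step 0: pivot 16 → sign +
step 1: pivot -1/16 → sign −
signature = (1, 1, 0)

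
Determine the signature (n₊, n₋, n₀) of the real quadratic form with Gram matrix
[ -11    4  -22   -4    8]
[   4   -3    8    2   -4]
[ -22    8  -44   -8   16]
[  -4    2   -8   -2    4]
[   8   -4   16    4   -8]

Answer: (0, 3, 2)

Derivation:
step 0: pivot -11 → sign −
step 1: pivot -17/11 → sign −
step 2: pivot -6/17 → sign −
step 3: row/col 3 already zero → sign 0
step 4: row/col 4 already zero → sign 0
signature = (0, 3, 2)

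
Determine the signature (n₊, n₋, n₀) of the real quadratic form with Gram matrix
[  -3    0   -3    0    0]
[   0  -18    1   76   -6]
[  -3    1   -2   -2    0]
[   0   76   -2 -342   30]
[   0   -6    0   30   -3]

Answer: (2, 3, 0)

Derivation:
step 0: pivot -3 → sign −
step 1: pivot -18 → sign −
step 2: pivot 19/18 → sign +
step 3: pivot -490/19 → sign −
step 4: pivot 3/245 → sign +
signature = (2, 3, 0)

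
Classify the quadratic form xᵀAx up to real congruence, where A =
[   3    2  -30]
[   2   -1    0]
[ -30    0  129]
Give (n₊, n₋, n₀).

Answer: (2, 1, 0)

Derivation:
step 0: pivot 3 → sign +
step 1: pivot -7/3 → sign −
step 2: pivot 3/7 → sign +
signature = (2, 1, 0)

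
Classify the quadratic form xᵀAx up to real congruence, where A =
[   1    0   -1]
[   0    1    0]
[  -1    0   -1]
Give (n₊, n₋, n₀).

Answer: (2, 1, 0)

Derivation:
step 0: pivot 1 → sign +
step 1: pivot 1 → sign +
step 2: pivot -2 → sign −
signature = (2, 1, 0)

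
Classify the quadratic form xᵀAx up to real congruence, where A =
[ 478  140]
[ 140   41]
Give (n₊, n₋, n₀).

step 0: pivot 478 → sign +
step 1: pivot -1/239 → sign −
signature = (1, 1, 0)

Answer: (1, 1, 0)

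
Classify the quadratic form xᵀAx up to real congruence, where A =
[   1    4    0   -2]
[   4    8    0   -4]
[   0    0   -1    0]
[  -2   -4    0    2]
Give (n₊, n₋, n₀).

Answer: (1, 2, 1)

Derivation:
step 0: pivot 1 → sign +
step 1: pivot -8 → sign −
step 2: pivot -1 → sign −
step 3: row/col 3 already zero → sign 0
signature = (1, 2, 1)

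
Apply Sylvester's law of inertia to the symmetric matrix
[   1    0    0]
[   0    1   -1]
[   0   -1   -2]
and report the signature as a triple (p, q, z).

step 0: pivot 1 → sign +
step 1: pivot 1 → sign +
step 2: pivot -3 → sign −
signature = (2, 1, 0)

Answer: (2, 1, 0)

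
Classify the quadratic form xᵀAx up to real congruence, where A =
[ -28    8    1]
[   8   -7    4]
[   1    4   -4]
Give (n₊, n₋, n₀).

step 0: pivot -28 → sign −
step 1: pivot -33/7 → sign −
step 2: pivot -3/44 → sign −
signature = (0, 3, 0)

Answer: (0, 3, 0)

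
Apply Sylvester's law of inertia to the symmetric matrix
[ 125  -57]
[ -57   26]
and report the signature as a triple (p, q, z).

Answer: (2, 0, 0)

Derivation:
step 0: pivot 125 → sign +
step 1: pivot 1/125 → sign +
signature = (2, 0, 0)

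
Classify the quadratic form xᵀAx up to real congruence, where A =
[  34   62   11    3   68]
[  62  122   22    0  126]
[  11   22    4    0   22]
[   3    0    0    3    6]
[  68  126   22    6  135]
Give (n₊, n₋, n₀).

step 0: pivot 34 → sign +
step 1: pivot 152/17 → sign +
step 2: pivot 3/152 → sign +
step 3: pivot -3 → sign −
step 4: pivot 1 → sign +
signature = (4, 1, 0)

Answer: (4, 1, 0)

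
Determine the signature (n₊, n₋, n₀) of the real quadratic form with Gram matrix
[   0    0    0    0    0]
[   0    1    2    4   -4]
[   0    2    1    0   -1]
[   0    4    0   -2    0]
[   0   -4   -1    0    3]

step 0: pivot 1 → sign +
step 1: pivot -3 → sign −
step 2: pivot 10/3 → sign +
step 3: pivot 6/5 → sign +
step 4: row/col 4 already zero → sign 0
signature = (3, 1, 1)

Answer: (3, 1, 1)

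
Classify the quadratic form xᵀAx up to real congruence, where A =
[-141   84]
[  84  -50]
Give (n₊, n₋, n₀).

step 0: pivot -141 → sign −
step 1: pivot 2/47 → sign +
signature = (1, 1, 0)

Answer: (1, 1, 0)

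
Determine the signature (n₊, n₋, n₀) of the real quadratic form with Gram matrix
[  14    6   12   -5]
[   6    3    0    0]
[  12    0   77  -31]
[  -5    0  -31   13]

Answer: (4, 0, 0)

Derivation:
step 0: pivot 14 → sign +
step 1: pivot 3/7 → sign +
step 2: pivot 5 → sign +
step 3: pivot 3/10 → sign +
signature = (4, 0, 0)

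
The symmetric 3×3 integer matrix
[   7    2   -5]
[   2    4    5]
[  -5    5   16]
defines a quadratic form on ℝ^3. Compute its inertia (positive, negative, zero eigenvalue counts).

step 0: pivot 7 → sign +
step 1: pivot 24/7 → sign +
step 2: pivot 3/8 → sign +
signature = (3, 0, 0)

Answer: (3, 0, 0)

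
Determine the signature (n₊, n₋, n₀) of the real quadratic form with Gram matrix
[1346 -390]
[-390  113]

Answer: (1, 1, 0)

Derivation:
step 0: pivot 1346 → sign +
step 1: pivot -1/673 → sign −
signature = (1, 1, 0)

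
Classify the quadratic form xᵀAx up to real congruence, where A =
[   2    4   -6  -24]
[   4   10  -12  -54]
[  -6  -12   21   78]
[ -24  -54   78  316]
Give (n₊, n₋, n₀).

Answer: (3, 1, 0)

Derivation:
step 0: pivot 2 → sign +
step 1: pivot 2 → sign +
step 2: pivot 3 → sign +
step 3: pivot -2 → sign −
signature = (3, 1, 0)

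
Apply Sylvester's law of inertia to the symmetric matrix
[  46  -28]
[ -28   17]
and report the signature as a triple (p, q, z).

step 0: pivot 46 → sign +
step 1: pivot -1/23 → sign −
signature = (1, 1, 0)

Answer: (1, 1, 0)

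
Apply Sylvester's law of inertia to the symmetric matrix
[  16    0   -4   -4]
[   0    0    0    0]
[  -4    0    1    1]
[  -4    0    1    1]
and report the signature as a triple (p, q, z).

Answer: (1, 0, 3)

Derivation:
step 0: pivot 16 → sign +
step 1: row/col 1 already zero → sign 0
step 2: row/col 2 already zero → sign 0
step 3: row/col 3 already zero → sign 0
signature = (1, 0, 3)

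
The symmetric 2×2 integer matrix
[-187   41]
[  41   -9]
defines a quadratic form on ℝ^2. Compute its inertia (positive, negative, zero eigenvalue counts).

step 0: pivot -187 → sign −
step 1: pivot -2/187 → sign −
signature = (0, 2, 0)

Answer: (0, 2, 0)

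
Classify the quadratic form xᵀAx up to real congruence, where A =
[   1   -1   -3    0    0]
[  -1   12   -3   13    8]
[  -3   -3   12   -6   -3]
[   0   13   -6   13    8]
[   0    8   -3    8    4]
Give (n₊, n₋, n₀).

Answer: (3, 2, 0)

Derivation:
step 0: pivot 1 → sign +
step 1: pivot 11 → sign +
step 2: pivot -3/11 → sign −
step 3: pivot 2 → sign +
step 4: pivot -3 → sign −
signature = (3, 2, 0)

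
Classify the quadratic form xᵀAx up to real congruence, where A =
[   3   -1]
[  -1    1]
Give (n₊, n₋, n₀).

Answer: (2, 0, 0)

Derivation:
step 0: pivot 3 → sign +
step 1: pivot 2/3 → sign +
signature = (2, 0, 0)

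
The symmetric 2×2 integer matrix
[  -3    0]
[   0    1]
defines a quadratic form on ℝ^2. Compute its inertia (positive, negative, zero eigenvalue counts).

Answer: (1, 1, 0)

Derivation:
step 0: pivot -3 → sign −
step 1: pivot 1 → sign +
signature = (1, 1, 0)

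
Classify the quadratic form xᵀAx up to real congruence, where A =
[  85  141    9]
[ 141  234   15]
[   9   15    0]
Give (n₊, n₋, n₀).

step 0: pivot 85 → sign +
step 1: pivot 9/85 → sign +
step 2: pivot -1 → sign −
signature = (2, 1, 0)

Answer: (2, 1, 0)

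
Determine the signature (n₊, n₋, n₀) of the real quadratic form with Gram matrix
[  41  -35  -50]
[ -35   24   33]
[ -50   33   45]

step 0: pivot 41 → sign +
step 1: pivot -241/41 → sign −
step 2: pivot -6/241 → sign −
signature = (1, 2, 0)

Answer: (1, 2, 0)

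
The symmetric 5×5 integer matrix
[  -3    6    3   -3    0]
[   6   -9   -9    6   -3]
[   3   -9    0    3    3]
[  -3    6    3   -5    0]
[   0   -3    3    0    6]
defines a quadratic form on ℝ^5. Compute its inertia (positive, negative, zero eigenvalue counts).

step 0: pivot -3 → sign −
step 1: pivot 3 → sign +
step 2: pivot -2 → sign −
step 3: pivot 3 → sign +
step 4: row/col 4 already zero → sign 0
signature = (2, 2, 1)

Answer: (2, 2, 1)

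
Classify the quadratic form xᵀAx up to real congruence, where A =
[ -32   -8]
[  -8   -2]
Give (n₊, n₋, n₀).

Answer: (0, 1, 1)

Derivation:
step 0: pivot -32 → sign −
step 1: row/col 1 already zero → sign 0
signature = (0, 1, 1)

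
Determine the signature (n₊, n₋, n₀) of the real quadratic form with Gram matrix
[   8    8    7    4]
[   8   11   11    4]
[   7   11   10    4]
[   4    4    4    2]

Answer: (3, 1, 0)

Derivation:
step 0: pivot 8 → sign +
step 1: pivot 3 → sign +
step 2: pivot -35/24 → sign −
step 3: pivot 6/35 → sign +
signature = (3, 1, 0)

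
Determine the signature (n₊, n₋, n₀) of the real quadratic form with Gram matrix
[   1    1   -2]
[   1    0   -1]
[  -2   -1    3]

step 0: pivot 1 → sign +
step 1: pivot -1 → sign −
step 2: row/col 2 already zero → sign 0
signature = (1, 1, 1)

Answer: (1, 1, 1)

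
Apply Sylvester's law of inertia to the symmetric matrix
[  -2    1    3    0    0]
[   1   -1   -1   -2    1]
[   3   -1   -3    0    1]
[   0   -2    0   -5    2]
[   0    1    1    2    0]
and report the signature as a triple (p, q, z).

step 0: pivot -2 → sign −
step 1: pivot -1/2 → sign −
step 2: pivot 2 → sign +
step 3: pivot 1 → sign +
step 4: row/col 4 already zero → sign 0
signature = (2, 2, 1)

Answer: (2, 2, 1)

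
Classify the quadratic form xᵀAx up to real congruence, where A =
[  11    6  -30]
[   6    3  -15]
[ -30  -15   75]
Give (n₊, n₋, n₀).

step 0: pivot 11 → sign +
step 1: pivot -3/11 → sign −
step 2: row/col 2 already zero → sign 0
signature = (1, 1, 1)

Answer: (1, 1, 1)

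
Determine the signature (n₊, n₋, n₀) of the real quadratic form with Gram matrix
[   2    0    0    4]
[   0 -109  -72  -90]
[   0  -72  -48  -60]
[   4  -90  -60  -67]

Answer: (1, 2, 1)

Derivation:
step 0: pivot 2 → sign +
step 1: pivot -109 → sign −
step 2: pivot -48/109 → sign −
step 3: row/col 3 already zero → sign 0
signature = (1, 2, 1)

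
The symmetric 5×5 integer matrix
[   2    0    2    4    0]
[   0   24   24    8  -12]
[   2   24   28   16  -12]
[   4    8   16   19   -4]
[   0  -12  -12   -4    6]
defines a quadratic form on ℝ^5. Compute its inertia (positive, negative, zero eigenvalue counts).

Answer: (4, 0, 1)

Derivation:
step 0: pivot 2 → sign +
step 1: pivot 24 → sign +
step 2: pivot 2 → sign +
step 3: pivot 1/3 → sign +
step 4: row/col 4 already zero → sign 0
signature = (4, 0, 1)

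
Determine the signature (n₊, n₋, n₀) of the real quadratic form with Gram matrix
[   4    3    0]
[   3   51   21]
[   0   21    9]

step 0: pivot 4 → sign +
step 1: pivot 195/4 → sign +
step 2: pivot -3/65 → sign −
signature = (2, 1, 0)

Answer: (2, 1, 0)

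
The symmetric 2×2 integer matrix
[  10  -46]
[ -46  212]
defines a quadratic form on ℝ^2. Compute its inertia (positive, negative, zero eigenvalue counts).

Answer: (2, 0, 0)

Derivation:
step 0: pivot 10 → sign +
step 1: pivot 2/5 → sign +
signature = (2, 0, 0)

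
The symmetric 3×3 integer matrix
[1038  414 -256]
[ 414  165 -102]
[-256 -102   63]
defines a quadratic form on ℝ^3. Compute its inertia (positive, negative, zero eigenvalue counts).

Answer: (1, 2, 0)

Derivation:
step 0: pivot 1038 → sign +
step 1: pivot -21/173 → sign −
step 2: pivot -1/21 → sign −
signature = (1, 2, 0)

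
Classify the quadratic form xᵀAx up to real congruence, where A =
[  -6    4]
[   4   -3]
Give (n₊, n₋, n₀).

Answer: (0, 2, 0)

Derivation:
step 0: pivot -6 → sign −
step 1: pivot -1/3 → sign −
signature = (0, 2, 0)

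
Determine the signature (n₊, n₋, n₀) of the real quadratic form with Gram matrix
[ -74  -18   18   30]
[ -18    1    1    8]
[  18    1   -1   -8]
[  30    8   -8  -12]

step 0: pivot -74 → sign −
step 1: pivot 199/37 → sign +
step 2: pivot 250/199 → sign +
step 3: pivot 2/125 → sign +
signature = (3, 1, 0)

Answer: (3, 1, 0)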